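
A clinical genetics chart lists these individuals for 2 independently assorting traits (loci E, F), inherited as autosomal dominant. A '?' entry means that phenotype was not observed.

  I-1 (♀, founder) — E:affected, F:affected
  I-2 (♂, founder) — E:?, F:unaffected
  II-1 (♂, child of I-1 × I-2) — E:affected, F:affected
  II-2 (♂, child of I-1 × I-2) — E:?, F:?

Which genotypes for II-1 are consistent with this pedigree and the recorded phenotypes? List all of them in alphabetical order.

E/I-1 aff ·: Ee|EE
E/I-2 ? ·: ee|Ee|EE
E/II-1 aff I-1×I-2: Ee|EE
E/II-2 ? I-1×I-2: ee|Ee|EE
⇒ E over [I-1,I-2,II-1,II-2]: 18 consistent
F/I-1 aff ·: Ff|FF
F/I-2 un ·: ff
F/II-1 aff I-1×I-2: Ff
F/II-2 ? I-1×I-2: ff|Ff
⇒ F over [I-1,I-2,II-1,II-2]: 3 consistent

II-1 ∈ {EE Ff, Ee Ff}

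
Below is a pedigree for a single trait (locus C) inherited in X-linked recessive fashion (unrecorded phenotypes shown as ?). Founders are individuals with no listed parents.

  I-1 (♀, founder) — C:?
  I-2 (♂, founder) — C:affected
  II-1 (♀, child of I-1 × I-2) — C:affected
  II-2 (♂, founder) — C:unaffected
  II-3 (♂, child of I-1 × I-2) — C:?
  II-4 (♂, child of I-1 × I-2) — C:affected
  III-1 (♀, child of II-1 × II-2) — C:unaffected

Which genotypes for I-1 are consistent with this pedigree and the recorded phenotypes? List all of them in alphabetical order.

I-1 ∈ {X^CX^c, X^cX^c}

C/I-1 ? ·: X^CX^c|X^cX^c
C/I-2 aff ·: X^cY
C/II-1 aff I-1×I-2: X^cX^c
C/II-2 un ·: X^CY
C/II-3 ? I-1×I-2: X^CY|X^cY
C/II-4 aff I-1×I-2: X^cY
C/III-1 un II-1×II-2: X^CX^c
⇒ C over [I-1,I-2,II-1,II-2,II-3,II-4,III-1]: 3 consistent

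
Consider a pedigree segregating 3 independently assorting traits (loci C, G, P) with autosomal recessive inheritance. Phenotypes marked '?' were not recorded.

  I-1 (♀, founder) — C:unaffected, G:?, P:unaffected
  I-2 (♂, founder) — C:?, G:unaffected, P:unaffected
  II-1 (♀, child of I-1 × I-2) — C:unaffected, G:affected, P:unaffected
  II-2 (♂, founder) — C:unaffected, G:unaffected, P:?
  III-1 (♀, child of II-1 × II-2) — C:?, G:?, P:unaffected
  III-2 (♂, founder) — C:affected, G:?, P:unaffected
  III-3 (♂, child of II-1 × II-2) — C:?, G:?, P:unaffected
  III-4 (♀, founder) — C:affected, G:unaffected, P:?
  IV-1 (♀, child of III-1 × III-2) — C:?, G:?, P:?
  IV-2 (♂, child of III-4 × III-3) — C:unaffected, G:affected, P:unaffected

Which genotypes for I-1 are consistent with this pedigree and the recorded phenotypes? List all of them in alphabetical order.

C/I-1 un ·: CC|Cc
C/I-2 ? ·: CC|Cc|cc
C/II-1 un I-1×I-2: CC|Cc
C/II-2 un ·: CC|Cc
C/III-1 ? II-1×II-2: CC|Cc|cc
C/III-2 aff ·: cc
C/III-3 ? II-1×II-2: CC|Cc
C/III-4 aff ·: cc
C/IV-1 ? III-1×III-2: Cc|cc
C/IV-2 un III-4×III-3: Cc
⇒ C over [I-1,I-2,II-1,II-2,III-1,III-2,III-3,III-4,IV-1,IV-2]: 98 consistent
G/I-1 ? ·: Gg|gg
G/I-2 un ·: Gg
G/II-1 aff I-1×I-2: gg
G/II-2 un ·: GG|Gg
G/III-1 ? II-1×II-2: Gg|gg
G/III-2 ? ·: GG|Gg|gg
G/III-3 ? II-1×II-2: Gg|gg
G/III-4 un ·: Gg
G/IV-1 ? III-1×III-2: GG|Gg|gg
G/IV-2 aff III-4×III-3: gg
⇒ G over [I-1,I-2,II-1,II-2,III-1,III-2,III-3,III-4,IV-1,IV-2]: 58 consistent
P/I-1 un ·: PP|Pp
P/I-2 un ·: PP|Pp
P/II-1 un I-1×I-2: PP|Pp
P/II-2 ? ·: PP|Pp|pp
P/III-1 un II-1×II-2: PP|Pp
P/III-2 un ·: PP|Pp
P/III-3 un II-1×II-2: PP|Pp
P/III-4 ? ·: PP|Pp|pp
P/IV-1 ? III-1×III-2: PP|Pp|pp
P/IV-2 un III-4×III-3: PP|Pp
⇒ P over [I-1,I-2,II-1,II-2,III-1,III-2,III-3,III-4,IV-1,IV-2]: 943 consistent

I-1 ∈ {CC Gg PP, CC Gg Pp, CC gg PP, CC gg Pp, Cc Gg PP, Cc Gg Pp, Cc gg PP, Cc gg Pp}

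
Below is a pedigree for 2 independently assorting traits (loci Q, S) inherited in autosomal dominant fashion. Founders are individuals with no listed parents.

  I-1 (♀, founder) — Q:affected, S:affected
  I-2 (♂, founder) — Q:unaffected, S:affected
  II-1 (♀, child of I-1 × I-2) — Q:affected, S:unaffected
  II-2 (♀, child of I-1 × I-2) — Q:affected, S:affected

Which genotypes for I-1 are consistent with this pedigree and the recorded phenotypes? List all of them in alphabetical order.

Q/I-1 aff ·: Qq|QQ
Q/I-2 un ·: qq
Q/II-1 aff I-1×I-2: Qq
Q/II-2 aff I-1×I-2: Qq
⇒ Q over [I-1,I-2,II-1,II-2]: 2 consistent
S/I-1 aff ·: Ss
S/I-2 aff ·: Ss
S/II-1 un I-1×I-2: ss
S/II-2 aff I-1×I-2: Ss|SS
⇒ S over [I-1,I-2,II-1,II-2]: 2 consistent

I-1 ∈ {QQ Ss, Qq Ss}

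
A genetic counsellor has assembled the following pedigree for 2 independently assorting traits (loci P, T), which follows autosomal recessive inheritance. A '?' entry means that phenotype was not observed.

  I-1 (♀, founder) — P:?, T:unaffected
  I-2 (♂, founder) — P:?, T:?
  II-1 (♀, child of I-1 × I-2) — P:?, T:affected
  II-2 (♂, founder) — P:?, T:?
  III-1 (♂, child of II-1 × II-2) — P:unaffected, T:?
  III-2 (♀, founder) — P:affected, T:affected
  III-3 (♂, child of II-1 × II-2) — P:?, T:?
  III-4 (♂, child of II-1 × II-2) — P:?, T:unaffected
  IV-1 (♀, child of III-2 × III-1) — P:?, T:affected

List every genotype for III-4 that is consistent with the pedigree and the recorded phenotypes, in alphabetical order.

III-4 ∈ {PP Tt, Pp Tt, pp Tt}

P/I-1 ? ·: PP|Pp|pp
P/I-2 ? ·: PP|Pp|pp
P/II-1 ? I-1×I-2: PP|Pp|pp
P/II-2 ? ·: PP|Pp|pp
P/III-1 un II-1×II-2: PP|Pp
P/III-2 aff ·: pp
P/III-3 ? II-1×II-2: PP|Pp|pp
P/III-4 ? II-1×II-2: PP|Pp|pp
P/IV-1 ? III-2×III-1: Pp|pp
⇒ P over [I-1,I-2,II-1,II-2,III-1,III-2,III-3,III-4,IV-1]: 429 consistent
T/I-1 un ·: Tt
T/I-2 ? ·: Tt|tt
T/II-1 aff I-1×I-2: tt
T/II-2 ? ·: TT|Tt
T/III-1 ? II-1×II-2: Tt|tt
T/III-2 aff ·: tt
T/III-3 ? II-1×II-2: Tt|tt
T/III-4 un II-1×II-2: Tt
T/IV-1 aff III-2×III-1: tt
⇒ T over [I-1,I-2,II-1,II-2,III-1,III-2,III-3,III-4,IV-1]: 10 consistent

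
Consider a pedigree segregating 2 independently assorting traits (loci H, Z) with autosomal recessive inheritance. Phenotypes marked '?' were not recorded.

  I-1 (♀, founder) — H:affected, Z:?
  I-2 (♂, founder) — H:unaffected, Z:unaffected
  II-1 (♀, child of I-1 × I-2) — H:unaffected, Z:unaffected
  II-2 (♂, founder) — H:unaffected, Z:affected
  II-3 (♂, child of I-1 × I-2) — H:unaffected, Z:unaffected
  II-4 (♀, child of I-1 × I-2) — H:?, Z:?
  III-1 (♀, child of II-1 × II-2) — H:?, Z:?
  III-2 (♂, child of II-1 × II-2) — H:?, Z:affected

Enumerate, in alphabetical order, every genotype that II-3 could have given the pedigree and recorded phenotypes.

II-3 ∈ {Hh ZZ, Hh Zz}

H/I-1 aff ·: hh
H/I-2 un ·: HH|Hh
H/II-1 un I-1×I-2: Hh
H/II-2 un ·: HH|Hh
H/II-3 un I-1×I-2: Hh
H/II-4 ? I-1×I-2: Hh|hh
H/III-1 ? II-1×II-2: HH|Hh|hh
H/III-2 ? II-1×II-2: HH|Hh|hh
⇒ H over [I-1,I-2,II-1,II-2,II-3,II-4,III-1,III-2]: 39 consistent
Z/I-1 ? ·: ZZ|Zz|zz
Z/I-2 un ·: ZZ|Zz
Z/II-1 un I-1×I-2: Zz
Z/II-2 aff ·: zz
Z/II-3 un I-1×I-2: ZZ|Zz
Z/II-4 ? I-1×I-2: ZZ|Zz|zz
Z/III-1 ? II-1×II-2: Zz|zz
Z/III-2 aff II-1×II-2: zz
⇒ Z over [I-1,I-2,II-1,II-2,II-3,II-4,III-1,III-2]: 34 consistent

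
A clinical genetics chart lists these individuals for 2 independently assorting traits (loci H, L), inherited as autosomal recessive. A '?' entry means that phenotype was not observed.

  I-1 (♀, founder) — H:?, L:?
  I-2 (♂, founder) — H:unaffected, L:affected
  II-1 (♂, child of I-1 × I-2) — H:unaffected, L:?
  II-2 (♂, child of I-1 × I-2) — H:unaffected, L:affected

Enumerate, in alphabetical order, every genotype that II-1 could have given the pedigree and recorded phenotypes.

II-1 ∈ {HH Ll, HH ll, Hh Ll, Hh ll}

H/I-1 ? ·: HH|Hh|hh
H/I-2 un ·: HH|Hh
H/II-1 un I-1×I-2: HH|Hh
H/II-2 un I-1×I-2: HH|Hh
⇒ H over [I-1,I-2,II-1,II-2]: 15 consistent
L/I-1 ? ·: Ll|ll
L/I-2 aff ·: ll
L/II-1 ? I-1×I-2: Ll|ll
L/II-2 aff I-1×I-2: ll
⇒ L over [I-1,I-2,II-1,II-2]: 3 consistent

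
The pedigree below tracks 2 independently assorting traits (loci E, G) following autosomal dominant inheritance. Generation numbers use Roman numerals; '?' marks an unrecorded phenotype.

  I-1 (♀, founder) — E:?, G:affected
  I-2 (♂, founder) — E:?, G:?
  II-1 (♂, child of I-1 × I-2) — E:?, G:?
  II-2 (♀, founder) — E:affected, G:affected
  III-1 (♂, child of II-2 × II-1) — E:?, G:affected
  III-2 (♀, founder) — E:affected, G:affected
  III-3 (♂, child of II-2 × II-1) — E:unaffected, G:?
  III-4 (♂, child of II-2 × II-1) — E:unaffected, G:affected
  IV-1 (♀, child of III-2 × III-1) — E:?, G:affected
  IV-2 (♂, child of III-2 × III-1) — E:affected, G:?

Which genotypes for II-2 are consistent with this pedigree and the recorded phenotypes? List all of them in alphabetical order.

II-2 ∈ {Ee GG, Ee Gg}

E/I-1 ? ·: ee|Ee|EE
E/I-2 ? ·: ee|Ee|EE
E/II-1 ? I-1×I-2: ee|Ee
E/II-2 aff ·: Ee
E/III-1 ? II-2×II-1: ee|Ee|EE
E/III-2 aff ·: Ee|EE
E/III-3 un II-2×II-1: ee
E/III-4 un II-2×II-1: ee
E/IV-1 ? III-2×III-1: ee|Ee|EE
E/IV-2 aff III-2×III-1: Ee|EE
⇒ E over [I-1,I-2,II-1,II-2,III-1,III-2,III-3,III-4,IV-1,IV-2]: 178 consistent
G/I-1 aff ·: Gg|GG
G/I-2 ? ·: gg|Gg|GG
G/II-1 ? I-1×I-2: gg|Gg|GG
G/II-2 aff ·: Gg|GG
G/III-1 aff II-2×II-1: Gg|GG
G/III-2 aff ·: Gg|GG
G/III-3 ? II-2×II-1: gg|Gg|GG
G/III-4 aff II-2×II-1: Gg|GG
G/IV-1 aff III-2×III-1: Gg|GG
G/IV-2 ? III-2×III-1: gg|Gg|GG
⇒ G over [I-1,I-2,II-1,II-2,III-1,III-2,III-3,III-4,IV-1,IV-2]: 1070 consistent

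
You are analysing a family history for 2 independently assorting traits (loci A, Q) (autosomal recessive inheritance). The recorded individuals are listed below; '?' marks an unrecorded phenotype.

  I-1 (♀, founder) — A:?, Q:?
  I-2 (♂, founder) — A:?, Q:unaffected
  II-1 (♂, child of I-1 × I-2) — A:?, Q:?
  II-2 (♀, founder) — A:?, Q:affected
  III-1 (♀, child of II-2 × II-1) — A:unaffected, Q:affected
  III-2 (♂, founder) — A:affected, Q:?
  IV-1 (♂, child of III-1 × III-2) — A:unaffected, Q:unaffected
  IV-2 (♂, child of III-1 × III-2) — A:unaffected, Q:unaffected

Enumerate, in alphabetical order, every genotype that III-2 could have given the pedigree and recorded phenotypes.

A/I-1 ? ·: AA|Aa|aa
A/I-2 ? ·: AA|Aa|aa
A/II-1 ? I-1×I-2: AA|Aa|aa
A/II-2 ? ·: AA|Aa|aa
A/III-1 un II-2×II-1: AA|Aa
A/III-2 aff ·: aa
A/IV-1 un III-1×III-2: Aa
A/IV-2 un III-1×III-2: Aa
⇒ A over [I-1,I-2,II-1,II-2,III-1,III-2,IV-1,IV-2]: 59 consistent
Q/I-1 ? ·: QQ|Qq|qq
Q/I-2 un ·: QQ|Qq
Q/II-1 ? I-1×I-2: Qq|qq
Q/II-2 aff ·: qq
Q/III-1 aff II-2×II-1: qq
Q/III-2 ? ·: QQ|Qq
Q/IV-1 un III-1×III-2: Qq
Q/IV-2 un III-1×III-2: Qq
⇒ Q over [I-1,I-2,II-1,II-2,III-1,III-2,IV-1,IV-2]: 14 consistent

III-2 ∈ {aa QQ, aa Qq}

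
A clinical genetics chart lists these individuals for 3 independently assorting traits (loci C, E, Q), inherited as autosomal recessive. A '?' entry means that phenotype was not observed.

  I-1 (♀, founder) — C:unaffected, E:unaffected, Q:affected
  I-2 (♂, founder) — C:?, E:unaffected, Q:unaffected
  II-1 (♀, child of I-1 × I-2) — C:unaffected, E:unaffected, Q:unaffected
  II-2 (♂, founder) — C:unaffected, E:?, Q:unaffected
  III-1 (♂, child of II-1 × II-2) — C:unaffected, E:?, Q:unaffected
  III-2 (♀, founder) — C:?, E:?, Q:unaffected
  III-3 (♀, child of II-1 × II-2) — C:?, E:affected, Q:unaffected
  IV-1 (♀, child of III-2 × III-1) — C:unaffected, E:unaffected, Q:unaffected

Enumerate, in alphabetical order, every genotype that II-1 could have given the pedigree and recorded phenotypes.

II-1 ∈ {CC Ee Qq, Cc Ee Qq}

C/I-1 un ·: CC|Cc
C/I-2 ? ·: CC|Cc|cc
C/II-1 un I-1×I-2: CC|Cc
C/II-2 un ·: CC|Cc
C/III-1 un II-1×II-2: CC|Cc
C/III-2 ? ·: CC|Cc|cc
C/III-3 ? II-1×II-2: CC|Cc|cc
C/IV-1 un III-2×III-1: CC|Cc
⇒ C over [I-1,I-2,II-1,II-2,III-1,III-2,III-3,IV-1]: 313 consistent
E/I-1 un ·: EE|Ee
E/I-2 un ·: EE|Ee
E/II-1 un I-1×I-2: Ee
E/II-2 ? ·: Ee|ee
E/III-1 ? II-1×II-2: EE|Ee|ee
E/III-2 ? ·: EE|Ee|ee
E/III-3 aff II-1×II-2: ee
E/IV-1 un III-2×III-1: EE|Ee
⇒ E over [I-1,I-2,II-1,II-2,III-1,III-2,III-3,IV-1]: 54 consistent
Q/I-1 aff ·: qq
Q/I-2 un ·: QQ|Qq
Q/II-1 un I-1×I-2: Qq
Q/II-2 un ·: QQ|Qq
Q/III-1 un II-1×II-2: QQ|Qq
Q/III-2 un ·: QQ|Qq
Q/III-3 un II-1×II-2: QQ|Qq
Q/IV-1 un III-2×III-1: QQ|Qq
⇒ Q over [I-1,I-2,II-1,II-2,III-1,III-2,III-3,IV-1]: 56 consistent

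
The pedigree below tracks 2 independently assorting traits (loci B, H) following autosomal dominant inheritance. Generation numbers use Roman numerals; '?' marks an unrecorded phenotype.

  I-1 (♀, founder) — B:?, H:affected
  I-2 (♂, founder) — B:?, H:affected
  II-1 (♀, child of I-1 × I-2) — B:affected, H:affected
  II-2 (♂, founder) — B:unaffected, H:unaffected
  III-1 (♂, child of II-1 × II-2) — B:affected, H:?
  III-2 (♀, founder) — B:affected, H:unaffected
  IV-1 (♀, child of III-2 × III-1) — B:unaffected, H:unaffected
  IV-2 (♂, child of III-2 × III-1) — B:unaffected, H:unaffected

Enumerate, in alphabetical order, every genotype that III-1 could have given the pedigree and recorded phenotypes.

III-1 ∈ {Bb Hh, Bb hh}

B/I-1 ? ·: bb|Bb|BB
B/I-2 ? ·: bb|Bb|BB
B/II-1 aff I-1×I-2: Bb|BB
B/II-2 un ·: bb
B/III-1 aff II-1×II-2: Bb
B/III-2 aff ·: Bb
B/IV-1 un III-2×III-1: bb
B/IV-2 un III-2×III-1: bb
⇒ B over [I-1,I-2,II-1,II-2,III-1,III-2,IV-1,IV-2]: 11 consistent
H/I-1 aff ·: Hh|HH
H/I-2 aff ·: Hh|HH
H/II-1 aff I-1×I-2: Hh|HH
H/II-2 un ·: hh
H/III-1 ? II-1×II-2: hh|Hh
H/III-2 un ·: hh
H/IV-1 un III-2×III-1: hh
H/IV-2 un III-2×III-1: hh
⇒ H over [I-1,I-2,II-1,II-2,III-1,III-2,IV-1,IV-2]: 10 consistent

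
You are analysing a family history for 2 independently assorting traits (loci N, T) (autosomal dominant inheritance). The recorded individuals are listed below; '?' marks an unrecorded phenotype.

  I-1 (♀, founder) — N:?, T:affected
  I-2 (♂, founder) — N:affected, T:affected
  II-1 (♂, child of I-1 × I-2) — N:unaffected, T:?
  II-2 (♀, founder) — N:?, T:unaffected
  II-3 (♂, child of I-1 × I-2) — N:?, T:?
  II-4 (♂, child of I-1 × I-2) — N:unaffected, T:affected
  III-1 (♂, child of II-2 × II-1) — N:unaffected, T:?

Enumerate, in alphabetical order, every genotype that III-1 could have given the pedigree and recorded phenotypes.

N/I-1 ? ·: nn|Nn
N/I-2 aff ·: Nn
N/II-1 un I-1×I-2: nn
N/II-2 ? ·: nn|Nn
N/II-3 ? I-1×I-2: nn|Nn|NN
N/II-4 un I-1×I-2: nn
N/III-1 un II-2×II-1: nn
⇒ N over [I-1,I-2,II-1,II-2,II-3,II-4,III-1]: 10 consistent
T/I-1 aff ·: Tt|TT
T/I-2 aff ·: Tt|TT
T/II-1 ? I-1×I-2: tt|Tt|TT
T/II-2 un ·: tt
T/II-3 ? I-1×I-2: tt|Tt|TT
T/II-4 aff I-1×I-2: Tt|TT
T/III-1 ? II-2×II-1: tt|Tt
⇒ T over [I-1,I-2,II-1,II-2,II-3,II-4,III-1]: 49 consistent

III-1 ∈ {nn Tt, nn tt}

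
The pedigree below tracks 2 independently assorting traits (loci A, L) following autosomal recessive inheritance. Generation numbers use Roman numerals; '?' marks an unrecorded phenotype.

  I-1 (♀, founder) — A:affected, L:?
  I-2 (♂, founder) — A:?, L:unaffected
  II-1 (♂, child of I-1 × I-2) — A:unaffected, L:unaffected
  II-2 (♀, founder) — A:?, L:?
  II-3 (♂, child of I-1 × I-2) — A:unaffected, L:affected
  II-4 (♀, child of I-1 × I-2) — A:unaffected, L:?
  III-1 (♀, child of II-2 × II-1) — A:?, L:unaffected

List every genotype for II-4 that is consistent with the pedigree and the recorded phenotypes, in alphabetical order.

A/I-1 aff ·: aa
A/I-2 ? ·: AA|Aa
A/II-1 un I-1×I-2: Aa
A/II-2 ? ·: AA|Aa|aa
A/II-3 un I-1×I-2: Aa
A/II-4 un I-1×I-2: Aa
A/III-1 ? II-2×II-1: AA|Aa|aa
⇒ A over [I-1,I-2,II-1,II-2,II-3,II-4,III-1]: 14 consistent
L/I-1 ? ·: Ll|ll
L/I-2 un ·: Ll
L/II-1 un I-1×I-2: LL|Ll
L/II-2 ? ·: LL|Ll|ll
L/II-3 aff I-1×I-2: ll
L/II-4 ? I-1×I-2: LL|Ll|ll
L/III-1 un II-2×II-1: LL|Ll
⇒ L over [I-1,I-2,II-1,II-2,II-3,II-4,III-1]: 37 consistent

II-4 ∈ {Aa LL, Aa Ll, Aa ll}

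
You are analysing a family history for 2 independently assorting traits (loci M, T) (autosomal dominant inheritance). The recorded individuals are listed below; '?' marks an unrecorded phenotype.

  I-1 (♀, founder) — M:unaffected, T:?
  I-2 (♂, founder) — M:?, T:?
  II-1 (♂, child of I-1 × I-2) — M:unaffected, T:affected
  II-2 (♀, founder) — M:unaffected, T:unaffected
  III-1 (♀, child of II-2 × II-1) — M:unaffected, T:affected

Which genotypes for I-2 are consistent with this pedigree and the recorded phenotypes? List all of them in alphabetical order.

M/I-1 un ·: mm
M/I-2 ? ·: mm|Mm
M/II-1 un I-1×I-2: mm
M/II-2 un ·: mm
M/III-1 un II-2×II-1: mm
⇒ M over [I-1,I-2,II-1,II-2,III-1]: 2 consistent
T/I-1 ? ·: tt|Tt|TT
T/I-2 ? ·: tt|Tt|TT
T/II-1 aff I-1×I-2: Tt|TT
T/II-2 un ·: tt
T/III-1 aff II-2×II-1: Tt
⇒ T over [I-1,I-2,II-1,II-2,III-1]: 11 consistent

I-2 ∈ {Mm TT, Mm Tt, Mm tt, mm TT, mm Tt, mm tt}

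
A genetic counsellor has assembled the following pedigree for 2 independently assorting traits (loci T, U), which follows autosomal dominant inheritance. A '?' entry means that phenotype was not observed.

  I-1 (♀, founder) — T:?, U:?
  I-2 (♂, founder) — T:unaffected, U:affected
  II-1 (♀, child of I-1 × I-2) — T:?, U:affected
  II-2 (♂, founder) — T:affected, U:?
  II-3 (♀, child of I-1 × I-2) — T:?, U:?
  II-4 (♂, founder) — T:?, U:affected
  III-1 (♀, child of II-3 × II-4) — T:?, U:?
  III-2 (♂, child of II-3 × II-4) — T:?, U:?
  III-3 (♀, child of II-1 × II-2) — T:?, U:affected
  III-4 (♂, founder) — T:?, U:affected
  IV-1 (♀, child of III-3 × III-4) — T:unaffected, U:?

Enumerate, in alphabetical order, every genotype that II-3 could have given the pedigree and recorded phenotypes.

T/I-1 ? ·: tt|Tt|TT
T/I-2 un ·: tt
T/II-1 ? I-1×I-2: tt|Tt
T/II-2 aff ·: Tt|TT
T/II-3 ? I-1×I-2: tt|Tt
T/II-4 ? ·: tt|Tt|TT
T/III-1 ? II-3×II-4: tt|Tt|TT
T/III-2 ? II-3×II-4: tt|Tt|TT
T/III-3 ? II-1×II-2: tt|Tt
T/III-4 ? ·: tt|Tt
T/IV-1 un III-3×III-4: tt
⇒ T over [I-1,I-2,II-1,II-2,II-3,II-4,III-1,III-2,III-3,III-4,IV-1]: 414 consistent
U/I-1 ? ·: uu|Uu|UU
U/I-2 aff ·: Uu|UU
U/II-1 aff I-1×I-2: Uu|UU
U/II-2 ? ·: uu|Uu|UU
U/II-3 ? I-1×I-2: uu|Uu|UU
U/II-4 aff ·: Uu|UU
U/III-1 ? II-3×II-4: uu|Uu|UU
U/III-2 ? II-3×II-4: uu|Uu|UU
U/III-3 aff II-1×II-2: Uu|UU
U/III-4 aff ·: Uu|UU
U/IV-1 ? III-3×III-4: uu|Uu|UU
⇒ U over [I-1,I-2,II-1,II-2,II-3,II-4,III-1,III-2,III-3,III-4,IV-1]: 2914 consistent

II-3 ∈ {Tt UU, Tt Uu, Tt uu, tt UU, tt Uu, tt uu}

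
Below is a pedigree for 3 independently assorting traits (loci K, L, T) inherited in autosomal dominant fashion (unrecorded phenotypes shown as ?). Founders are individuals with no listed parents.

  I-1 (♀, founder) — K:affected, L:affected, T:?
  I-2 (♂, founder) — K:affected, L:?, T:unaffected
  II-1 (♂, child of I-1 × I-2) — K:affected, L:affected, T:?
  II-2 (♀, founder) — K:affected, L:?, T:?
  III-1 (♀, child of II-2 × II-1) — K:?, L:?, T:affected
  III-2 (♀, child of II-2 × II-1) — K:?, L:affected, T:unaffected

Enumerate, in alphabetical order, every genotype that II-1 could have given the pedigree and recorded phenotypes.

II-1 ∈ {KK LL Tt, KK LL tt, KK Ll Tt, KK Ll tt, Kk LL Tt, Kk LL tt, Kk Ll Tt, Kk Ll tt}

K/I-1 aff ·: Kk|KK
K/I-2 aff ·: Kk|KK
K/II-1 aff I-1×I-2: Kk|KK
K/II-2 aff ·: Kk|KK
K/III-1 ? II-2×II-1: kk|Kk|KK
K/III-2 ? II-2×II-1: kk|Kk|KK
⇒ K over [I-1,I-2,II-1,II-2,III-1,III-2]: 59 consistent
L/I-1 aff ·: Ll|LL
L/I-2 ? ·: ll|Ll|LL
L/II-1 aff I-1×I-2: Ll|LL
L/II-2 ? ·: ll|Ll|LL
L/III-1 ? II-2×II-1: ll|Ll|LL
L/III-2 aff II-2×II-1: Ll|LL
⇒ L over [I-1,I-2,II-1,II-2,III-1,III-2]: 84 consistent
T/I-1 ? ·: tt|Tt|TT
T/I-2 un ·: tt
T/II-1 ? I-1×I-2: tt|Tt
T/II-2 ? ·: tt|Tt
T/III-1 aff II-2×II-1: Tt|TT
T/III-2 un II-2×II-1: tt
⇒ T over [I-1,I-2,II-1,II-2,III-1,III-2]: 8 consistent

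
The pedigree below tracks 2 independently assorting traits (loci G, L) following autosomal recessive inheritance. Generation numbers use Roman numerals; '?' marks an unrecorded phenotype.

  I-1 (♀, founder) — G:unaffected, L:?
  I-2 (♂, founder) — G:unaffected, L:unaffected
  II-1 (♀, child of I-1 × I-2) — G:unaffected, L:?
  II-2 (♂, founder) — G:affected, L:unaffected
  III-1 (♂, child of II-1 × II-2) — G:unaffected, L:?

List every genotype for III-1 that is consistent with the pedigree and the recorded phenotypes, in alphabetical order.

G/I-1 un ·: GG|Gg
G/I-2 un ·: GG|Gg
G/II-1 un I-1×I-2: GG|Gg
G/II-2 aff ·: gg
G/III-1 un II-1×II-2: Gg
⇒ G over [I-1,I-2,II-1,II-2,III-1]: 7 consistent
L/I-1 ? ·: LL|Ll|ll
L/I-2 un ·: LL|Ll
L/II-1 ? I-1×I-2: LL|Ll|ll
L/II-2 un ·: LL|Ll
L/III-1 ? II-1×II-2: LL|Ll|ll
⇒ L over [I-1,I-2,II-1,II-2,III-1]: 43 consistent

III-1 ∈ {Gg LL, Gg Ll, Gg ll}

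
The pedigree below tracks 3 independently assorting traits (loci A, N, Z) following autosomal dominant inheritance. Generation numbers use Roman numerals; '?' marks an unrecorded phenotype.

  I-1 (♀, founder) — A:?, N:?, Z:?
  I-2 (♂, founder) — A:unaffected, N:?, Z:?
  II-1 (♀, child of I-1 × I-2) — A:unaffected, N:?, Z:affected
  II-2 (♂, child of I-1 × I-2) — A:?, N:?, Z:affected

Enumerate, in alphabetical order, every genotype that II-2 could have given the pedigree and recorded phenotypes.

A/I-1 ? ·: aa|Aa
A/I-2 un ·: aa
A/II-1 un I-1×I-2: aa
A/II-2 ? I-1×I-2: aa|Aa
⇒ A over [I-1,I-2,II-1,II-2]: 3 consistent
N/I-1 ? ·: nn|Nn|NN
N/I-2 ? ·: nn|Nn|NN
N/II-1 ? I-1×I-2: nn|Nn|NN
N/II-2 ? I-1×I-2: nn|Nn|NN
⇒ N over [I-1,I-2,II-1,II-2]: 29 consistent
Z/I-1 ? ·: zz|Zz|ZZ
Z/I-2 ? ·: zz|Zz|ZZ
Z/II-1 aff I-1×I-2: Zz|ZZ
Z/II-2 aff I-1×I-2: Zz|ZZ
⇒ Z over [I-1,I-2,II-1,II-2]: 17 consistent

II-2 ∈ {Aa NN ZZ, Aa NN Zz, Aa Nn ZZ, Aa Nn Zz, Aa nn ZZ, Aa nn Zz, aa NN ZZ, aa NN Zz, aa Nn ZZ, aa Nn Zz, aa nn ZZ, aa nn Zz}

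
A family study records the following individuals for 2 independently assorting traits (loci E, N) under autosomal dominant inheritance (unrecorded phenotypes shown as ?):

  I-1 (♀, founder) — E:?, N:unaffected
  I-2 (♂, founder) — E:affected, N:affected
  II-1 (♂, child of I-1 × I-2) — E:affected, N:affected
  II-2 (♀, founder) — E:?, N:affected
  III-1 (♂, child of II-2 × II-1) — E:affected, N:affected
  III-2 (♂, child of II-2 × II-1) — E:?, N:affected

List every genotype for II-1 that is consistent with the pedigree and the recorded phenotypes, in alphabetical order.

II-1 ∈ {EE Nn, Ee Nn}

E/I-1 ? ·: ee|Ee|EE
E/I-2 aff ·: Ee|EE
E/II-1 aff I-1×I-2: Ee|EE
E/II-2 ? ·: ee|Ee|EE
E/III-1 aff II-2×II-1: Ee|EE
E/III-2 ? II-2×II-1: ee|Ee|EE
⇒ E over [I-1,I-2,II-1,II-2,III-1,III-2]: 84 consistent
N/I-1 un ·: nn
N/I-2 aff ·: Nn|NN
N/II-1 aff I-1×I-2: Nn
N/II-2 aff ·: Nn|NN
N/III-1 aff II-2×II-1: Nn|NN
N/III-2 aff II-2×II-1: Nn|NN
⇒ N over [I-1,I-2,II-1,II-2,III-1,III-2]: 16 consistent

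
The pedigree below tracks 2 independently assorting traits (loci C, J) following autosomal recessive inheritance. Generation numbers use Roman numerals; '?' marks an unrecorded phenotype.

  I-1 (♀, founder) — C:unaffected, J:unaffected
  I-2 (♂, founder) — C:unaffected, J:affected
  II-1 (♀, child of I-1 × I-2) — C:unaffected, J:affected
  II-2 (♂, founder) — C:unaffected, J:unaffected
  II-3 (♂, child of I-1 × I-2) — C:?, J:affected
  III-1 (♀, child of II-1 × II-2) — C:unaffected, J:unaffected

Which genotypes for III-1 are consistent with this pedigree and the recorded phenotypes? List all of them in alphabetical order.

III-1 ∈ {CC Jj, Cc Jj}

C/I-1 un ·: CC|Cc
C/I-2 un ·: CC|Cc
C/II-1 un I-1×I-2: CC|Cc
C/II-2 un ·: CC|Cc
C/II-3 ? I-1×I-2: CC|Cc|cc
C/III-1 un II-1×II-2: CC|Cc
⇒ C over [I-1,I-2,II-1,II-2,II-3,III-1]: 52 consistent
J/I-1 un ·: Jj
J/I-2 aff ·: jj
J/II-1 aff I-1×I-2: jj
J/II-2 un ·: JJ|Jj
J/II-3 aff I-1×I-2: jj
J/III-1 un II-1×II-2: Jj
⇒ J over [I-1,I-2,II-1,II-2,II-3,III-1]: 2 consistent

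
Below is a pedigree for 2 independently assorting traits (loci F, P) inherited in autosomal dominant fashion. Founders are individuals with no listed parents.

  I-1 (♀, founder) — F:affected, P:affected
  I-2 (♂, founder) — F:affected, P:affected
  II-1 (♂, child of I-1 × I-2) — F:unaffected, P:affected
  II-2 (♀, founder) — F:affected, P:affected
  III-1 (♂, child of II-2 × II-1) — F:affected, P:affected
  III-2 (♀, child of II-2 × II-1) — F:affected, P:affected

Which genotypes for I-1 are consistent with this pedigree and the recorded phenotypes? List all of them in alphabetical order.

I-1 ∈ {Ff PP, Ff Pp}

F/I-1 aff ·: Ff
F/I-2 aff ·: Ff
F/II-1 un I-1×I-2: ff
F/II-2 aff ·: Ff|FF
F/III-1 aff II-2×II-1: Ff
F/III-2 aff II-2×II-1: Ff
⇒ F over [I-1,I-2,II-1,II-2,III-1,III-2]: 2 consistent
P/I-1 aff ·: Pp|PP
P/I-2 aff ·: Pp|PP
P/II-1 aff I-1×I-2: Pp|PP
P/II-2 aff ·: Pp|PP
P/III-1 aff II-2×II-1: Pp|PP
P/III-2 aff II-2×II-1: Pp|PP
⇒ P over [I-1,I-2,II-1,II-2,III-1,III-2]: 44 consistent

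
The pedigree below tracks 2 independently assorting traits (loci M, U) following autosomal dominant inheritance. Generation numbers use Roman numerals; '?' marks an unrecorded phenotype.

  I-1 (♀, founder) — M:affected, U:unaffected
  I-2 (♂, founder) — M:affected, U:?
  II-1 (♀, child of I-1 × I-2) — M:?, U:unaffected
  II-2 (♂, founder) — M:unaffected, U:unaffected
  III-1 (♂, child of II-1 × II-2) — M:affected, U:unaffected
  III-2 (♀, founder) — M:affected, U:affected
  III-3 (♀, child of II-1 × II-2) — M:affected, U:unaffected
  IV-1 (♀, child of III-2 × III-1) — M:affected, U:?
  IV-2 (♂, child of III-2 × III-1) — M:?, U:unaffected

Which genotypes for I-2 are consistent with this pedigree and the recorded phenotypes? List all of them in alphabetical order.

I-2 ∈ {MM Uu, MM uu, Mm Uu, Mm uu}

M/I-1 aff ·: Mm|MM
M/I-2 aff ·: Mm|MM
M/II-1 ? I-1×I-2: Mm|MM
M/II-2 un ·: mm
M/III-1 aff II-1×II-2: Mm
M/III-2 aff ·: Mm|MM
M/III-3 aff II-1×II-2: Mm
M/IV-1 aff III-2×III-1: Mm|MM
M/IV-2 ? III-2×III-1: mm|Mm|MM
⇒ M over [I-1,I-2,II-1,II-2,III-1,III-2,III-3,IV-1,IV-2]: 70 consistent
U/I-1 un ·: uu
U/I-2 ? ·: uu|Uu
U/II-1 un I-1×I-2: uu
U/II-2 un ·: uu
U/III-1 un II-1×II-2: uu
U/III-2 aff ·: Uu
U/III-3 un II-1×II-2: uu
U/IV-1 ? III-2×III-1: uu|Uu
U/IV-2 un III-2×III-1: uu
⇒ U over [I-1,I-2,II-1,II-2,III-1,III-2,III-3,IV-1,IV-2]: 4 consistent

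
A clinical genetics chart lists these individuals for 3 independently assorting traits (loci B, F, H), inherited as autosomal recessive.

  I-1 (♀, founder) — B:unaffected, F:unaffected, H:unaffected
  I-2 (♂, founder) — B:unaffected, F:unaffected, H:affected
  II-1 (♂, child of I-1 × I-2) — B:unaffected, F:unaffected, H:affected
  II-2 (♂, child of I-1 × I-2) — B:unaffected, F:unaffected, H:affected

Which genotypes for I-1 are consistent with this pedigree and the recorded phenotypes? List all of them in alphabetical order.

I-1 ∈ {BB FF Hh, BB Ff Hh, Bb FF Hh, Bb Ff Hh}

B/I-1 un ·: BB|Bb
B/I-2 un ·: BB|Bb
B/II-1 un I-1×I-2: BB|Bb
B/II-2 un I-1×I-2: BB|Bb
⇒ B over [I-1,I-2,II-1,II-2]: 13 consistent
F/I-1 un ·: FF|Ff
F/I-2 un ·: FF|Ff
F/II-1 un I-1×I-2: FF|Ff
F/II-2 un I-1×I-2: FF|Ff
⇒ F over [I-1,I-2,II-1,II-2]: 13 consistent
H/I-1 un ·: Hh
H/I-2 aff ·: hh
H/II-1 aff I-1×I-2: hh
H/II-2 aff I-1×I-2: hh
⇒ H over [I-1,I-2,II-1,II-2]: 1 consistent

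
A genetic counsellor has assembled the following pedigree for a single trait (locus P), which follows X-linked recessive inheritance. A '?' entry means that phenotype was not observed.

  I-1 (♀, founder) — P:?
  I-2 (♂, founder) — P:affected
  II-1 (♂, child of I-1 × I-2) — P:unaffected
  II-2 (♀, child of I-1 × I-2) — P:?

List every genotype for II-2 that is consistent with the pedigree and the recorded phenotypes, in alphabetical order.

P/I-1 ? ·: X^PX^P|X^PX^p
P/I-2 aff ·: X^pY
P/II-1 un I-1×I-2: X^PY
P/II-2 ? I-1×I-2: X^PX^p|X^pX^p
⇒ P over [I-1,I-2,II-1,II-2]: 3 consistent

II-2 ∈ {X^PX^p, X^pX^p}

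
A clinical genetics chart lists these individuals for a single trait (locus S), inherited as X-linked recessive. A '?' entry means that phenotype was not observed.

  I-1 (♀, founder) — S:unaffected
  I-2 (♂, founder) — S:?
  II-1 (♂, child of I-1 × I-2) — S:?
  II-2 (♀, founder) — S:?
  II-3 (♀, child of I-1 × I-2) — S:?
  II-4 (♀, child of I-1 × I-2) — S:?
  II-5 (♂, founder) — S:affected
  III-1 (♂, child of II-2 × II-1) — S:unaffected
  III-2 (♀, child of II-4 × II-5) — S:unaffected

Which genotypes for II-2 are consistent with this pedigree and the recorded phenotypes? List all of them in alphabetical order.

S/I-1 un ·: X^SX^S|X^SX^s
S/I-2 ? ·: X^SY|X^sY
S/II-1 ? I-1×I-2: X^SY|X^sY
S/II-2 ? ·: X^SX^S|X^SX^s
S/II-3 ? I-1×I-2: X^SX^S|X^SX^s|X^sX^s
S/II-4 ? I-1×I-2: X^SX^S|X^SX^s
S/II-5 aff ·: X^sY
S/III-1 un II-2×II-1: X^SY
S/III-2 un II-4×II-5: X^SX^s
⇒ S over [I-1,I-2,II-1,II-2,II-3,II-4,II-5,III-1,III-2]: 28 consistent

II-2 ∈ {X^SX^S, X^SX^s}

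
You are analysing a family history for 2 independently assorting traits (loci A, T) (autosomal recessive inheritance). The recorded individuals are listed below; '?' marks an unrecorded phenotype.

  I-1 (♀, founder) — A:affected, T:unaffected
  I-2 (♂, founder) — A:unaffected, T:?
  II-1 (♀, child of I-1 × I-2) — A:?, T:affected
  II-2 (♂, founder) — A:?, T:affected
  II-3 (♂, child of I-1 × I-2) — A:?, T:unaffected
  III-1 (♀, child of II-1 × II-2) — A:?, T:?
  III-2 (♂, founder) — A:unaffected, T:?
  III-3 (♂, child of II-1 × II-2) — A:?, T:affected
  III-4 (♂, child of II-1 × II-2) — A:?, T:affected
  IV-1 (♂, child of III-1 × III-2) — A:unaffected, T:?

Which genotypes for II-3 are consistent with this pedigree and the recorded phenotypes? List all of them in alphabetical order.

A/I-1 aff ·: aa
A/I-2 un ·: AA|Aa
A/II-1 ? I-1×I-2: Aa|aa
A/II-2 ? ·: AA|Aa|aa
A/II-3 ? I-1×I-2: Aa|aa
A/III-1 ? II-1×II-2: AA|Aa|aa
A/III-2 un ·: AA|Aa
A/III-3 ? II-1×II-2: AA|Aa|aa
A/III-4 ? II-1×II-2: AA|Aa|aa
A/IV-1 un III-1×III-2: AA|Aa
⇒ A over [I-1,I-2,II-1,II-2,II-3,III-1,III-2,III-3,III-4,IV-1]: 459 consistent
T/I-1 un ·: Tt
T/I-2 ? ·: Tt|tt
T/II-1 aff I-1×I-2: tt
T/II-2 aff ·: tt
T/II-3 un I-1×I-2: TT|Tt
T/III-1 ? II-1×II-2: tt
T/III-2 ? ·: TT|Tt|tt
T/III-3 aff II-1×II-2: tt
T/III-4 aff II-1×II-2: tt
T/IV-1 ? III-1×III-2: Tt|tt
⇒ T over [I-1,I-2,II-1,II-2,II-3,III-1,III-2,III-3,III-4,IV-1]: 12 consistent

II-3 ∈ {Aa TT, Aa Tt, aa TT, aa Tt}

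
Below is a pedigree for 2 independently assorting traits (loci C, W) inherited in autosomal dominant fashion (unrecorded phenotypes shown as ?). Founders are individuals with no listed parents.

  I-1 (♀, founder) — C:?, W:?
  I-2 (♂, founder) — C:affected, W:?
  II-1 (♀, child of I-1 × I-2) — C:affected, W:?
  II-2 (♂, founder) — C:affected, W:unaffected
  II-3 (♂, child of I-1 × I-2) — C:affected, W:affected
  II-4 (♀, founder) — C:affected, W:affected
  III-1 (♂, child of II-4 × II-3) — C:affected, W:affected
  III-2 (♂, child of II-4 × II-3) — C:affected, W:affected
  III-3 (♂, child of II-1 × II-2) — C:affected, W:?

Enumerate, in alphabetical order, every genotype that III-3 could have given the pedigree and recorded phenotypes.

C/I-1 ? ·: cc|Cc|CC
C/I-2 aff ·: Cc|CC
C/II-1 aff I-1×I-2: Cc|CC
C/II-2 aff ·: Cc|CC
C/II-3 aff I-1×I-2: Cc|CC
C/II-4 aff ·: Cc|CC
C/III-1 aff II-4×II-3: Cc|CC
C/III-2 aff II-4×II-3: Cc|CC
C/III-3 aff II-1×II-2: Cc|CC
⇒ C over [I-1,I-2,II-1,II-2,II-3,II-4,III-1,III-2,III-3]: 352 consistent
W/I-1 ? ·: ww|Ww|WW
W/I-2 ? ·: ww|Ww|WW
W/II-1 ? I-1×I-2: ww|Ww|WW
W/II-2 un ·: ww
W/II-3 aff I-1×I-2: Ww|WW
W/II-4 aff ·: Ww|WW
W/III-1 aff II-4×II-3: Ww|WW
W/III-2 aff II-4×II-3: Ww|WW
W/III-3 ? II-1×II-2: ww|Ww
⇒ W over [I-1,I-2,II-1,II-2,II-3,II-4,III-1,III-2,III-3]: 215 consistent

III-3 ∈ {CC Ww, CC ww, Cc Ww, Cc ww}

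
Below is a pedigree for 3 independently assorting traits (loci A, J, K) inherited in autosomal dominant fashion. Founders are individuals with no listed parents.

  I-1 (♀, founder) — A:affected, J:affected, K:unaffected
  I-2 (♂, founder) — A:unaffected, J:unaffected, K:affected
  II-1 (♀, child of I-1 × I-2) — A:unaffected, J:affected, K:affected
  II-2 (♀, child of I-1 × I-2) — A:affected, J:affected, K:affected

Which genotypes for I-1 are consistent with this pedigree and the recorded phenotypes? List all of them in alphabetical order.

I-1 ∈ {Aa JJ kk, Aa Jj kk}

A/I-1 aff ·: Aa
A/I-2 un ·: aa
A/II-1 un I-1×I-2: aa
A/II-2 aff I-1×I-2: Aa
⇒ A over [I-1,I-2,II-1,II-2]: 1 consistent
J/I-1 aff ·: Jj|JJ
J/I-2 un ·: jj
J/II-1 aff I-1×I-2: Jj
J/II-2 aff I-1×I-2: Jj
⇒ J over [I-1,I-2,II-1,II-2]: 2 consistent
K/I-1 un ·: kk
K/I-2 aff ·: Kk|KK
K/II-1 aff I-1×I-2: Kk
K/II-2 aff I-1×I-2: Kk
⇒ K over [I-1,I-2,II-1,II-2]: 2 consistent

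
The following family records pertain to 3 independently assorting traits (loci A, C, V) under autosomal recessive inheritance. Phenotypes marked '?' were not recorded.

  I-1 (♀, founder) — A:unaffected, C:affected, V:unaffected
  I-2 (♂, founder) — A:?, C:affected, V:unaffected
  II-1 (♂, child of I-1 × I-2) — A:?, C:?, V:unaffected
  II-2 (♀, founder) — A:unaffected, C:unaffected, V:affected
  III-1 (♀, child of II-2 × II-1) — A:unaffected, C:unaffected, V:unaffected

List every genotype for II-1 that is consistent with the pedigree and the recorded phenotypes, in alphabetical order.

A/I-1 un ·: AA|Aa
A/I-2 ? ·: AA|Aa|aa
A/II-1 ? I-1×I-2: AA|Aa|aa
A/II-2 un ·: AA|Aa
A/III-1 un II-2×II-1: AA|Aa
⇒ A over [I-1,I-2,II-1,II-2,III-1]: 36 consistent
C/I-1 aff ·: cc
C/I-2 aff ·: cc
C/II-1 ? I-1×I-2: cc
C/II-2 un ·: CC|Cc
C/III-1 un II-2×II-1: Cc
⇒ C over [I-1,I-2,II-1,II-2,III-1]: 2 consistent
V/I-1 un ·: VV|Vv
V/I-2 un ·: VV|Vv
V/II-1 un I-1×I-2: VV|Vv
V/II-2 aff ·: vv
V/III-1 un II-2×II-1: Vv
⇒ V over [I-1,I-2,II-1,II-2,III-1]: 7 consistent

II-1 ∈ {AA cc VV, AA cc Vv, Aa cc VV, Aa cc Vv, aa cc VV, aa cc Vv}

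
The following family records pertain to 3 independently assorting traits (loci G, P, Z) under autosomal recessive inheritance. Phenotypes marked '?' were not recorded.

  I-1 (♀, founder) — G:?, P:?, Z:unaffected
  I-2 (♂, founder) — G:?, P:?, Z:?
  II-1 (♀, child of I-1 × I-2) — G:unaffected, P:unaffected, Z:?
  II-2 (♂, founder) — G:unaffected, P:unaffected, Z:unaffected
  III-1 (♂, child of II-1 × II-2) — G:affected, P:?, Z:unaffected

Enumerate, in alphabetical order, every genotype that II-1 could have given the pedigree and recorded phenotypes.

G/I-1 ? ·: GG|Gg|gg
G/I-2 ? ·: GG|Gg|gg
G/II-1 un I-1×I-2: Gg
G/II-2 un ·: Gg
G/III-1 aff II-1×II-2: gg
⇒ G over [I-1,I-2,II-1,II-2,III-1]: 7 consistent
P/I-1 ? ·: PP|Pp|pp
P/I-2 ? ·: PP|Pp|pp
P/II-1 un I-1×I-2: PP|Pp
P/II-2 un ·: PP|Pp
P/III-1 ? II-1×II-2: PP|Pp|pp
⇒ P over [I-1,I-2,II-1,II-2,III-1]: 47 consistent
Z/I-1 un ·: ZZ|Zz
Z/I-2 ? ·: ZZ|Zz|zz
Z/II-1 ? I-1×I-2: ZZ|Zz|zz
Z/II-2 un ·: ZZ|Zz
Z/III-1 un II-1×II-2: ZZ|Zz
⇒ Z over [I-1,I-2,II-1,II-2,III-1]: 36 consistent

II-1 ∈ {Gg PP ZZ, Gg PP Zz, Gg PP zz, Gg Pp ZZ, Gg Pp Zz, Gg Pp zz}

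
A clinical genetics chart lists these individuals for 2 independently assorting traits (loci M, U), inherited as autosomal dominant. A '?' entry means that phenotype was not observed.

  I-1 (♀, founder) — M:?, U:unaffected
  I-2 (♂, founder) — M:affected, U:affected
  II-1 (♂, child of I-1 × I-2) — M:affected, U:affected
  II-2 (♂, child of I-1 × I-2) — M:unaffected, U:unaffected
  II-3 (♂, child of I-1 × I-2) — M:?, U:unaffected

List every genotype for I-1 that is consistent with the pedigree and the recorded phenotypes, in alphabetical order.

M/I-1 ? ·: mm|Mm
M/I-2 aff ·: Mm
M/II-1 aff I-1×I-2: Mm|MM
M/II-2 un I-1×I-2: mm
M/II-3 ? I-1×I-2: mm|Mm|MM
⇒ M over [I-1,I-2,II-1,II-2,II-3]: 8 consistent
U/I-1 un ·: uu
U/I-2 aff ·: Uu
U/II-1 aff I-1×I-2: Uu
U/II-2 un I-1×I-2: uu
U/II-3 un I-1×I-2: uu
⇒ U over [I-1,I-2,II-1,II-2,II-3]: 1 consistent

I-1 ∈ {Mm uu, mm uu}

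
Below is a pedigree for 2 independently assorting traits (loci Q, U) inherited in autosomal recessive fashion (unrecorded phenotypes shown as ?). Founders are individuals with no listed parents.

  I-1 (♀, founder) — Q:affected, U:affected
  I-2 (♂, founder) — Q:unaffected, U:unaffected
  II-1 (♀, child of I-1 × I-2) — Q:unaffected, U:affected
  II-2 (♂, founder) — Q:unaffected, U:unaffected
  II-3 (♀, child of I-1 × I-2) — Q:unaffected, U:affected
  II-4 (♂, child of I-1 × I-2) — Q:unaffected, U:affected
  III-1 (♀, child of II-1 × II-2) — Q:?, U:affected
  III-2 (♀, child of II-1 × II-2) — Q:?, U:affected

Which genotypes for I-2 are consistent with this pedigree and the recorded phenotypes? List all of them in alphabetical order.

I-2 ∈ {QQ Uu, Qq Uu}

Q/I-1 aff ·: qq
Q/I-2 un ·: QQ|Qq
Q/II-1 un I-1×I-2: Qq
Q/II-2 un ·: QQ|Qq
Q/II-3 un I-1×I-2: Qq
Q/II-4 un I-1×I-2: Qq
Q/III-1 ? II-1×II-2: QQ|Qq|qq
Q/III-2 ? II-1×II-2: QQ|Qq|qq
⇒ Q over [I-1,I-2,II-1,II-2,II-3,II-4,III-1,III-2]: 26 consistent
U/I-1 aff ·: uu
U/I-2 un ·: Uu
U/II-1 aff I-1×I-2: uu
U/II-2 un ·: Uu
U/II-3 aff I-1×I-2: uu
U/II-4 aff I-1×I-2: uu
U/III-1 aff II-1×II-2: uu
U/III-2 aff II-1×II-2: uu
⇒ U over [I-1,I-2,II-1,II-2,II-3,II-4,III-1,III-2]: 1 consistent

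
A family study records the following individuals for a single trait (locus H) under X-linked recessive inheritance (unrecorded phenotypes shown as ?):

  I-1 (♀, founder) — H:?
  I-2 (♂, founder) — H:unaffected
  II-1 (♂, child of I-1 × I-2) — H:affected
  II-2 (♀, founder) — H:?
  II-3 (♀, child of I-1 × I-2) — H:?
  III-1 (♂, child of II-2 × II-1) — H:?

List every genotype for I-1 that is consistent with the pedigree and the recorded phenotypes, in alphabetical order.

I-1 ∈ {X^HX^h, X^hX^h}

H/I-1 ? ·: X^HX^h|X^hX^h
H/I-2 un ·: X^HY
H/II-1 aff I-1×I-2: X^hY
H/II-2 ? ·: X^HX^H|X^HX^h|X^hX^h
H/II-3 ? I-1×I-2: X^HX^H|X^HX^h
H/III-1 ? II-2×II-1: X^HY|X^hY
⇒ H over [I-1,I-2,II-1,II-2,II-3,III-1]: 12 consistent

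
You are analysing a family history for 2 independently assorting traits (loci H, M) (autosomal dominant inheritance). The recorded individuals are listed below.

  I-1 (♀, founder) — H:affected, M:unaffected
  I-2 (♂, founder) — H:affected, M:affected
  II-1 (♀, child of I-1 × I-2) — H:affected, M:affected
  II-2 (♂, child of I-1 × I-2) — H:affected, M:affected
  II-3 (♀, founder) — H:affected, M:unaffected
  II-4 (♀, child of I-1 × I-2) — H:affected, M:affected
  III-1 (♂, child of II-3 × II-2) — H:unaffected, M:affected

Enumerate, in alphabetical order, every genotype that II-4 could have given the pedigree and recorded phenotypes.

II-4 ∈ {HH Mm, Hh Mm}

H/I-1 aff ·: Hh|HH
H/I-2 aff ·: Hh|HH
H/II-1 aff I-1×I-2: Hh|HH
H/II-2 aff I-1×I-2: Hh
H/II-3 aff ·: Hh
H/II-4 aff I-1×I-2: Hh|HH
H/III-1 un II-3×II-2: hh
⇒ H over [I-1,I-2,II-1,II-2,II-3,II-4,III-1]: 12 consistent
M/I-1 un ·: mm
M/I-2 aff ·: Mm|MM
M/II-1 aff I-1×I-2: Mm
M/II-2 aff I-1×I-2: Mm
M/II-3 un ·: mm
M/II-4 aff I-1×I-2: Mm
M/III-1 aff II-3×II-2: Mm
⇒ M over [I-1,I-2,II-1,II-2,II-3,II-4,III-1]: 2 consistent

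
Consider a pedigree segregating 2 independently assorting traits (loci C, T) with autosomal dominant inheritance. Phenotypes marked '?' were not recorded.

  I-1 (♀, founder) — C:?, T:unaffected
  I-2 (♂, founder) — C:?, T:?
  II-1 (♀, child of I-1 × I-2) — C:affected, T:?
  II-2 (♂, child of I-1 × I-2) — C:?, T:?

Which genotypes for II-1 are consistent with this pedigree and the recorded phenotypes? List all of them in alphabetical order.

II-1 ∈ {CC Tt, CC tt, Cc Tt, Cc tt}

C/I-1 ? ·: cc|Cc|CC
C/I-2 ? ·: cc|Cc|CC
C/II-1 aff I-1×I-2: Cc|CC
C/II-2 ? I-1×I-2: cc|Cc|CC
⇒ C over [I-1,I-2,II-1,II-2]: 21 consistent
T/I-1 un ·: tt
T/I-2 ? ·: tt|Tt|TT
T/II-1 ? I-1×I-2: tt|Tt
T/II-2 ? I-1×I-2: tt|Tt
⇒ T over [I-1,I-2,II-1,II-2]: 6 consistent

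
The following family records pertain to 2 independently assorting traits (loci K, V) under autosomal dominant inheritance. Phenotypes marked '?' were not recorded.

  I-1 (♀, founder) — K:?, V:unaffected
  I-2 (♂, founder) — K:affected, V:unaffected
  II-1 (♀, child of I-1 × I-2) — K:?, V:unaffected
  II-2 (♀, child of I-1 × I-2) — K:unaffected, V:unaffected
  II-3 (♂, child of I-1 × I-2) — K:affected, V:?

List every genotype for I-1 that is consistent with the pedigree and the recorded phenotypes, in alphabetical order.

K/I-1 ? ·: kk|Kk
K/I-2 aff ·: Kk
K/II-1 ? I-1×I-2: kk|Kk|KK
K/II-2 un I-1×I-2: kk
K/II-3 aff I-1×I-2: Kk|KK
⇒ K over [I-1,I-2,II-1,II-2,II-3]: 8 consistent
V/I-1 un ·: vv
V/I-2 un ·: vv
V/II-1 un I-1×I-2: vv
V/II-2 un I-1×I-2: vv
V/II-3 ? I-1×I-2: vv
⇒ V over [I-1,I-2,II-1,II-2,II-3]: 1 consistent

I-1 ∈ {Kk vv, kk vv}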